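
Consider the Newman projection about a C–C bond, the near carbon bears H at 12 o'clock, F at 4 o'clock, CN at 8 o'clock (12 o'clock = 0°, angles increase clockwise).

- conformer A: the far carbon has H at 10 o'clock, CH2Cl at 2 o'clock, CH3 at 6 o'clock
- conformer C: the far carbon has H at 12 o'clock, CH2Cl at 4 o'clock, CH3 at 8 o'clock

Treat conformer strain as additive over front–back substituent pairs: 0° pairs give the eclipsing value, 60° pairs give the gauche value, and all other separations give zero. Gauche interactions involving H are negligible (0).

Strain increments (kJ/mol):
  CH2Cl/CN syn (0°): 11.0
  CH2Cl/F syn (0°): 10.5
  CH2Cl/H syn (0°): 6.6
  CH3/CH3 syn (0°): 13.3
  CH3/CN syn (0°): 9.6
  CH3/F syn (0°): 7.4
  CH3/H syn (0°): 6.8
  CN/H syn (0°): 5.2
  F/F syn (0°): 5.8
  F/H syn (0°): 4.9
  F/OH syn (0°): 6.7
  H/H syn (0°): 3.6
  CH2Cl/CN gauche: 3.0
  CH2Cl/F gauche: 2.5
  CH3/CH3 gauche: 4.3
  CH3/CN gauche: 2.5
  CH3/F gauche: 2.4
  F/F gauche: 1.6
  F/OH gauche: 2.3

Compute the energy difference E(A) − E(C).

A (staggered): F–CH2Cl gauche, F–CH3 gauche, CN–CH3 gauche; 2.5 + 2.4 + 2.5 = 7.4 kJ/mol.
C (eclipsed): H–H eclipsed, F–CH2Cl eclipsed, CN–CH3 eclipsed; 3.6 + 10.5 + 9.6 = 23.7 kJ/mol.
E(A) − E(C) = 7.4 − 23.7 = -16.3 kJ/mol.

-16.3 kJ/mol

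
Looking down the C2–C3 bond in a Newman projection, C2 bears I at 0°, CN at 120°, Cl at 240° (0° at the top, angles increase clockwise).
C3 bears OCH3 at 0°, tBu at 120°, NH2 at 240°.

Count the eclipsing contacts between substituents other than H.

Non-H eclipsing pairs: I(0°)/OCH3(0°); CN(120°)/tBu(120°); Cl(240°)/NH2(240°) — 3 interactions.

3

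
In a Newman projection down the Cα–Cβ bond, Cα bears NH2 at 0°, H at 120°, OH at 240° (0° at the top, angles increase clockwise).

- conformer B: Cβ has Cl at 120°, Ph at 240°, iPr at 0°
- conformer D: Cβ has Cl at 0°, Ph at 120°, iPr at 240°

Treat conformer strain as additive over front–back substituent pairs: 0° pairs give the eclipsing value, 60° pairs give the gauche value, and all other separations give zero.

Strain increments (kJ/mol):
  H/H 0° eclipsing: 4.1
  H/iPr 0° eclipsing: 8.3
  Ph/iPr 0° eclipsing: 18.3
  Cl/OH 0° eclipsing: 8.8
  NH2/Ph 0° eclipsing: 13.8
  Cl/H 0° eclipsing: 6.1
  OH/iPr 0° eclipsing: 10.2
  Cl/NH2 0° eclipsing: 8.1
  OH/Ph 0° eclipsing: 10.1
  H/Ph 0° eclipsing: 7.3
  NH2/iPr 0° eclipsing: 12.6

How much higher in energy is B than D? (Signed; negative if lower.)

B is eclipsed. NH2 at 0° is eclipsed with iPr at 0° (12.6); H at 120° is eclipsed with Cl at 120° (6.1); OH at 240° is eclipsed with Ph at 240° (10.1). Total 28.8 kJ/mol.
D is eclipsed. NH2 at 0° is eclipsed with Cl at 0° (8.1); H at 120° is eclipsed with Ph at 120° (7.3); OH at 240° is eclipsed with iPr at 240° (10.2). Total 25.6 kJ/mol.
E(B) − E(D) = 28.8 − 25.6 = +3.2 kJ/mol.

+3.2 kJ/mol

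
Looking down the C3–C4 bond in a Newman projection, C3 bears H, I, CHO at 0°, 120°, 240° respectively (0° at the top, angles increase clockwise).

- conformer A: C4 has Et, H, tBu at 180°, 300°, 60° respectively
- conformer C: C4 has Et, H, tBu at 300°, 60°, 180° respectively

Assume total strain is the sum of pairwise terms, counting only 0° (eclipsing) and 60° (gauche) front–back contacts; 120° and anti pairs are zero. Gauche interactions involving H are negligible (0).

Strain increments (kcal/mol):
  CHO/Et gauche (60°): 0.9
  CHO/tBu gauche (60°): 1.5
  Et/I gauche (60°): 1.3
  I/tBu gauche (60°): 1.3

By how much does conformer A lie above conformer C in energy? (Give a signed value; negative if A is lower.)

A (staggered): I(120°)/Et(180°) gauche 1.3; I(120°)/tBu(60°) gauche 1.3; CHO(240°)/Et(180°) gauche 0.9 → 3.5 kcal/mol.
C (staggered): I(120°)/tBu(180°) gauche 1.3; CHO(240°)/Et(300°) gauche 0.9; CHO(240°)/tBu(180°) gauche 1.5 → 3.7 kcal/mol.
E(A) − E(C) = 3.5 − 3.7 = -0.2 kcal/mol.

-0.2 kcal/mol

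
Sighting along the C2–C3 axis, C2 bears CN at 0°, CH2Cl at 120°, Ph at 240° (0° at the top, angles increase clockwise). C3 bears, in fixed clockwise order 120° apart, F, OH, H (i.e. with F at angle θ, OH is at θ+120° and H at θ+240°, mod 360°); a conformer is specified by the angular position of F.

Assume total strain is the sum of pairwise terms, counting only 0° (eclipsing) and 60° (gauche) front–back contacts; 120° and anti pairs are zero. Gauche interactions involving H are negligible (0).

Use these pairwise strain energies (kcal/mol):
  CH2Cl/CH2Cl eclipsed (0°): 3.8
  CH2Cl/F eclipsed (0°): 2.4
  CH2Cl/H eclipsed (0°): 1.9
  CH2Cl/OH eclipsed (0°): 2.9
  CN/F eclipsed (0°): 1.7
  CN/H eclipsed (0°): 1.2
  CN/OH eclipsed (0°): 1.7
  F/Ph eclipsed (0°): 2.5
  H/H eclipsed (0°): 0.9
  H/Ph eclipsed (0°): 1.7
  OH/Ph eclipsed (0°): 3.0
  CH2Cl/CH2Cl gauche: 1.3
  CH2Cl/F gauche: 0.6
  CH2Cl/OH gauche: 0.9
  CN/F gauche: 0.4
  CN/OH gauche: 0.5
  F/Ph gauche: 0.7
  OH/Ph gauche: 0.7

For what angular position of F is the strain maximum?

120°

F at 0° is eclipsed. CN at 0° is eclipsed with F at 0° (1.7); CH2Cl at 120° is eclipsed with OH at 120° (2.9); Ph at 240° is eclipsed with H at 240° (1.7). Total 6.3 kcal/mol.
F at 60° is staggered. CN at 0° is gauche with F at 60° (0.4); CH2Cl at 120° is gauche with F at 60° (0.6); CH2Cl at 120° is gauche with OH at 180° (0.9); Ph at 240° is gauche with OH at 180° (0.7). Total 2.6 kcal/mol.
F at 120° is eclipsed. CN at 0° is eclipsed with H at 0° (1.2); CH2Cl at 120° is eclipsed with F at 120° (2.4); Ph at 240° is eclipsed with OH at 240° (3.0). Total 6.6 kcal/mol.
F at 180° is staggered. CN at 0° is gauche with OH at 300° (0.5); CH2Cl at 120° is gauche with F at 180° (0.6); Ph at 240° is gauche with F at 180° (0.7); Ph at 240° is gauche with OH at 300° (0.7). Total 2.5 kcal/mol.
F at 240° is eclipsed. CN at 0° is eclipsed with OH at 0° (1.7); CH2Cl at 120° is eclipsed with H at 120° (1.9); Ph at 240° is eclipsed with F at 240° (2.5). Total 6.1 kcal/mol.
F at 300° is staggered. CN at 0° is gauche with F at 300° (0.4); CN at 0° is gauche with OH at 60° (0.5); CH2Cl at 120° is gauche with OH at 60° (0.9); Ph at 240° is gauche with F at 300° (0.7). Total 2.5 kcal/mol.
The maximum (6.6 kcal/mol) occurs with F at 120°.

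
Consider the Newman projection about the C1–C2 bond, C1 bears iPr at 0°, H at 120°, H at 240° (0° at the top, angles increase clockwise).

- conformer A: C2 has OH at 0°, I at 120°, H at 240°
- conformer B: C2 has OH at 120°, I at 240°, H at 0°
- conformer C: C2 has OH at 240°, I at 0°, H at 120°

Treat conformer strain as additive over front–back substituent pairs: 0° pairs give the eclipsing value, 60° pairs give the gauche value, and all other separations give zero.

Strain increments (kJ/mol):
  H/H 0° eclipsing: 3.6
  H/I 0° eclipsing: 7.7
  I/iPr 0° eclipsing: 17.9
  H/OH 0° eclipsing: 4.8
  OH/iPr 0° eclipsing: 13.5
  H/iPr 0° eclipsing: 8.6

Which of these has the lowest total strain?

A (eclipsed): iPr–OH eclipsed, H–I eclipsed, H–H eclipsed; 13.5 + 7.7 + 3.6 = 24.8 kJ/mol.
B (eclipsed): iPr–H eclipsed, H–OH eclipsed, H–I eclipsed; 8.6 + 4.8 + 7.7 = 21.1 kJ/mol.
C (eclipsed): iPr–I eclipsed, H–H eclipsed, H–OH eclipsed; 17.9 + 3.6 + 4.8 = 26.3 kJ/mol.
B has the lowest total (21.1 kJ/mol).

B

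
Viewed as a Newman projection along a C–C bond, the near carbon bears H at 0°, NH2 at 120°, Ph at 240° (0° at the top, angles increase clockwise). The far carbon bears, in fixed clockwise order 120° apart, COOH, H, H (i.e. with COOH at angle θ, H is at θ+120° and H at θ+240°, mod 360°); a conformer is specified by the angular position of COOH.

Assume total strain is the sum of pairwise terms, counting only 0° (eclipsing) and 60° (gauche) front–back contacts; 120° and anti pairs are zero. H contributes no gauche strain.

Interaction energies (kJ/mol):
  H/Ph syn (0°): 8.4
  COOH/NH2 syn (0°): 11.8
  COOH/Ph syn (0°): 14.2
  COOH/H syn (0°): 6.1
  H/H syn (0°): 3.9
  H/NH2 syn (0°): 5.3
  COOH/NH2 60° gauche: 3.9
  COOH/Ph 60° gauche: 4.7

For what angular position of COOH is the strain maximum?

120°

COOH at 0° is eclipsed. H at 0° is eclipsed with COOH at 0° (6.1); NH2 at 120° is eclipsed with H at 120° (5.3); Ph at 240° is eclipsed with H at 240° (8.4). Total 19.8 kJ/mol.
COOH at 60° is staggered. NH2 at 120° is gauche with COOH at 60° (3.9). Total 3.9 kJ/mol.
COOH at 120° is eclipsed. H at 0° is eclipsed with H at 0° (3.9); NH2 at 120° is eclipsed with COOH at 120° (11.8); Ph at 240° is eclipsed with H at 240° (8.4). Total 24.1 kJ/mol.
COOH at 180° is staggered. NH2 at 120° is gauche with COOH at 180° (3.9); Ph at 240° is gauche with COOH at 180° (4.7). Total 8.6 kJ/mol.
COOH at 240° is eclipsed. H at 0° is eclipsed with H at 0° (3.9); NH2 at 120° is eclipsed with H at 120° (5.3); Ph at 240° is eclipsed with COOH at 240° (14.2). Total 23.4 kJ/mol.
COOH at 300° is staggered. Ph at 240° is gauche with COOH at 300° (4.7). Total 4.7 kJ/mol.
The maximum (24.1 kJ/mol) occurs with COOH at 120°.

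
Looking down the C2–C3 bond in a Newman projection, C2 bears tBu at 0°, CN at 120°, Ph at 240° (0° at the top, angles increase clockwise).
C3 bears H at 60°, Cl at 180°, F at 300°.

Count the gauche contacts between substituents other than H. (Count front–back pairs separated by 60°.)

4

Non-H gauche pairs: tBu(0°)/F(300°); CN(120°)/Cl(180°); Ph(240°)/Cl(180°); Ph(240°)/F(300°) — 4 interactions.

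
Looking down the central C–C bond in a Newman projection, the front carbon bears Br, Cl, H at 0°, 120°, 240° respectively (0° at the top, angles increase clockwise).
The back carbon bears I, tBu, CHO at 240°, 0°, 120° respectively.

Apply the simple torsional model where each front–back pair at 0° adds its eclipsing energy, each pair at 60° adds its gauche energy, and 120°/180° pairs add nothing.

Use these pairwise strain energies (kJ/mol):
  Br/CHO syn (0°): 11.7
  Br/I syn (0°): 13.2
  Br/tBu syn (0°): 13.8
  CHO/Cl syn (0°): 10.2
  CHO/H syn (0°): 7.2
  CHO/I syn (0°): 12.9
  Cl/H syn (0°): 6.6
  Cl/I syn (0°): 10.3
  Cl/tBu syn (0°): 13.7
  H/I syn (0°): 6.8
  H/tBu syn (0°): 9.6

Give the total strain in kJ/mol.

This conformer (eclipsed): Br(0°)/tBu(0°) eclipsed 13.8; Cl(120°)/CHO(120°) eclipsed 10.2; H(240°)/I(240°) eclipsed 6.8 → 30.8 kJ/mol.

30.8 kJ/mol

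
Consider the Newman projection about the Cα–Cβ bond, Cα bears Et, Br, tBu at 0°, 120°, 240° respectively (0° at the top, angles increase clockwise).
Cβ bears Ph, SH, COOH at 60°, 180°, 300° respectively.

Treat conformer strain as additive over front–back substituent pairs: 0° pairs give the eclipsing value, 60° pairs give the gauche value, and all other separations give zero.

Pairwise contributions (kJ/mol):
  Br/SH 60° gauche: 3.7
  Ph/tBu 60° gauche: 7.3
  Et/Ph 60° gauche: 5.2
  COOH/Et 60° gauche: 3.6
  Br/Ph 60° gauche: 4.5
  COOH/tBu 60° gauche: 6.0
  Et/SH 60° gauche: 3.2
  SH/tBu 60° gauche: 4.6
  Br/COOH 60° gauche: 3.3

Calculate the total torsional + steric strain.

27.6 kJ/mol

This conformer is staggered. Et at 0° is gauche with Ph at 60° (5.2); Et at 0° is gauche with COOH at 300° (3.6); Br at 120° is gauche with Ph at 60° (4.5); Br at 120° is gauche with SH at 180° (3.7); tBu at 240° is gauche with SH at 180° (4.6); tBu at 240° is gauche with COOH at 300° (6.0). Total 27.6 kJ/mol.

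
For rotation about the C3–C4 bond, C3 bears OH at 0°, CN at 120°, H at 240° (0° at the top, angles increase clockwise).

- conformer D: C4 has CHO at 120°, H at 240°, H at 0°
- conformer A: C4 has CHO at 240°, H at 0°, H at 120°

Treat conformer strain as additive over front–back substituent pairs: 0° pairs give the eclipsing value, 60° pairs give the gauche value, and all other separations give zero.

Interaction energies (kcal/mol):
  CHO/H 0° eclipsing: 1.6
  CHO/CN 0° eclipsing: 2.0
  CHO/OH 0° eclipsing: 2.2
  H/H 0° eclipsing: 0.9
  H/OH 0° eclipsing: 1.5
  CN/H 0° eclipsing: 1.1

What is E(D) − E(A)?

D (eclipsed): OH(0°)/H(0°) eclipsed 1.5; CN(120°)/CHO(120°) eclipsed 2.0; H(240°)/H(240°) eclipsed 0.9 → 4.4 kcal/mol.
A (eclipsed): OH(0°)/H(0°) eclipsed 1.5; CN(120°)/H(120°) eclipsed 1.1; H(240°)/CHO(240°) eclipsed 1.6 → 4.2 kcal/mol.
E(D) − E(A) = 4.4 − 4.2 = +0.2 kcal/mol.

+0.2 kcal/mol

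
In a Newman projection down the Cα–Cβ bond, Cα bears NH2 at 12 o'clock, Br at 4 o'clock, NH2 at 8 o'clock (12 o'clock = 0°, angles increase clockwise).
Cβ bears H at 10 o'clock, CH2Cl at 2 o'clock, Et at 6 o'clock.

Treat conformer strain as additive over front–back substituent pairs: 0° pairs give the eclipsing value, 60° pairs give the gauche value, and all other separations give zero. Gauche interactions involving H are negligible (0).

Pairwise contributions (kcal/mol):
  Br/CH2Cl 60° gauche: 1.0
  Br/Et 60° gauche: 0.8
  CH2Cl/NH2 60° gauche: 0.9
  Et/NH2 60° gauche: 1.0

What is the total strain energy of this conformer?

3.7 kcal/mol

This conformer is staggered. NH2 at 0° is gauche with CH2Cl at 60° (0.9); Br at 120° is gauche with CH2Cl at 60° (1.0); Br at 120° is gauche with Et at 180° (0.8); NH2 at 240° is gauche with Et at 180° (1.0). Total 3.7 kcal/mol.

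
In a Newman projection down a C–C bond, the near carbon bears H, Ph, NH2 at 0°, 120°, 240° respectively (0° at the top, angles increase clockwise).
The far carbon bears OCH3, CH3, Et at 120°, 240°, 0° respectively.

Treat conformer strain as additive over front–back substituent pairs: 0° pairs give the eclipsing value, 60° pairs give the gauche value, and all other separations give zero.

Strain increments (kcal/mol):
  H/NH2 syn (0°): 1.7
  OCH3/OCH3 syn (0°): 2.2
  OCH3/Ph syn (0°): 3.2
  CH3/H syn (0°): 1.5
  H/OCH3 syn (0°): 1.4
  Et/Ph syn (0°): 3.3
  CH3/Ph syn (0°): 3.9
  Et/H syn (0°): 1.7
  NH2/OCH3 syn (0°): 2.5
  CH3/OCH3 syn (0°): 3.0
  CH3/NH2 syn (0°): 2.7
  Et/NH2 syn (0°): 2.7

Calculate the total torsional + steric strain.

7.6 kcal/mol

This conformer (eclipsed): H–Et eclipsed, Ph–OCH3 eclipsed, NH2–CH3 eclipsed; 1.7 + 3.2 + 2.7 = 7.6 kcal/mol.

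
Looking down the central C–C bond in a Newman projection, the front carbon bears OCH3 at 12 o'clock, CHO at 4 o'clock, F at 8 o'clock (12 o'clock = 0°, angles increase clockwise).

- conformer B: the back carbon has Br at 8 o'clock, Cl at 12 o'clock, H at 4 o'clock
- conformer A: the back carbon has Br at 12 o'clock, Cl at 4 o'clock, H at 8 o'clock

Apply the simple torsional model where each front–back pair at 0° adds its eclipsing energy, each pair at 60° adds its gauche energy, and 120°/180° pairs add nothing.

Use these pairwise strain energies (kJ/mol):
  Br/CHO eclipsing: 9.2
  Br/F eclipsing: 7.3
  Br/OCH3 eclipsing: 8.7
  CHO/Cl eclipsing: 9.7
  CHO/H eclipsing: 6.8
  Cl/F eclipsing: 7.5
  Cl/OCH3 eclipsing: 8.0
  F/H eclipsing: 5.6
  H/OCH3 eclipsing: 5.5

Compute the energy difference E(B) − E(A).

B (eclipsed): OCH3(0°)/Cl(0°) eclipsed 8.0; CHO(120°)/H(120°) eclipsed 6.8; F(240°)/Br(240°) eclipsed 7.3 → 22.1 kJ/mol.
A (eclipsed): OCH3(0°)/Br(0°) eclipsed 8.7; CHO(120°)/Cl(120°) eclipsed 9.7; F(240°)/H(240°) eclipsed 5.6 → 24.0 kJ/mol.
E(B) − E(A) = 22.1 − 24.0 = -1.9 kJ/mol.

-1.9 kJ/mol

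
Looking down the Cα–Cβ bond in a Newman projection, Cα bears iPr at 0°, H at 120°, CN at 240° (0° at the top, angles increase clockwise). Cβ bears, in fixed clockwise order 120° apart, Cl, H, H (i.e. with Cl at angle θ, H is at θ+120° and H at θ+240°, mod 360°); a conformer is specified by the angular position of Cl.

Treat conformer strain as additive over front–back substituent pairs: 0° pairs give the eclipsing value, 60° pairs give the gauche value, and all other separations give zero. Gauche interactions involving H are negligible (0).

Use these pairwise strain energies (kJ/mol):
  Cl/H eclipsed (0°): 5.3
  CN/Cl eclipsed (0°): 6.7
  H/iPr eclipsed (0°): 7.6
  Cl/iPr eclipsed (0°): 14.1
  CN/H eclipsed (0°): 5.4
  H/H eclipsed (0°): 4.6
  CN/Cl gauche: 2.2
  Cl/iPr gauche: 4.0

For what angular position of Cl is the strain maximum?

Cl at 0° (eclipsed): iPr(0°)/Cl(0°) eclipsed 14.1; H(120°)/H(120°) eclipsed 4.6; CN(240°)/H(240°) eclipsed 5.4 → 24.1 kJ/mol.
Cl at 60° (staggered): iPr(0°)/Cl(60°) gauche 4.0 → 4.0 kJ/mol.
Cl at 120° (eclipsed): iPr(0°)/H(0°) eclipsed 7.6; H(120°)/Cl(120°) eclipsed 5.3; CN(240°)/H(240°) eclipsed 5.4 → 18.3 kJ/mol.
Cl at 180° (staggered): CN(240°)/Cl(180°) gauche 2.2 → 2.2 kJ/mol.
Cl at 240° (eclipsed): iPr(0°)/H(0°) eclipsed 7.6; H(120°)/H(120°) eclipsed 4.6; CN(240°)/Cl(240°) eclipsed 6.7 → 18.9 kJ/mol.
Cl at 300° (staggered): iPr(0°)/Cl(300°) gauche 4.0; CN(240°)/Cl(300°) gauche 2.2 → 6.2 kJ/mol.
The maximum (24.1 kJ/mol) occurs with Cl at 0°.

0°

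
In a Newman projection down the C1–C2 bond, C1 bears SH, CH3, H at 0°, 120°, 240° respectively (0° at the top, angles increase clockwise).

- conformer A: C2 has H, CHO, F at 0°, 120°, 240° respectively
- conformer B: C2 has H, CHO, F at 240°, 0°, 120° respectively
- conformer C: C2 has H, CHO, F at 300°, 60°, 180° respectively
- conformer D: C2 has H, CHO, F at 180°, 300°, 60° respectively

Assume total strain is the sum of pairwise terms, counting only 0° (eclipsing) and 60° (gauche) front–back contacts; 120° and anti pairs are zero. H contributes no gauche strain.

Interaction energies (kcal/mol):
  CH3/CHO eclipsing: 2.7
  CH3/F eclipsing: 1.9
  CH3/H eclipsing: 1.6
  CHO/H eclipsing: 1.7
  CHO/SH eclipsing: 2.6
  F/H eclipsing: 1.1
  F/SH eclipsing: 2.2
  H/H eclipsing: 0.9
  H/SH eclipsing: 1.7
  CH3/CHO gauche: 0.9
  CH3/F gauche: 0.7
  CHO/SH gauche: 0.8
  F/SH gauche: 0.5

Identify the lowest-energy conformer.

A (eclipsed): SH–H eclipsed, CH3–CHO eclipsed, H–F eclipsed; 1.7 + 2.7 + 1.1 = 5.5 kcal/mol.
B (eclipsed): SH–CHO eclipsed, CH3–F eclipsed, H–H eclipsed; 2.6 + 1.9 + 0.9 = 5.4 kcal/mol.
C (staggered): SH–CHO gauche, CH3–CHO gauche, CH3–F gauche; 0.8 + 0.9 + 0.7 = 2.4 kcal/mol.
D (staggered): SH–CHO gauche, SH–F gauche, CH3–F gauche; 0.8 + 0.5 + 0.7 = 2.0 kcal/mol.
D has the lowest total (2.0 kcal/mol).

D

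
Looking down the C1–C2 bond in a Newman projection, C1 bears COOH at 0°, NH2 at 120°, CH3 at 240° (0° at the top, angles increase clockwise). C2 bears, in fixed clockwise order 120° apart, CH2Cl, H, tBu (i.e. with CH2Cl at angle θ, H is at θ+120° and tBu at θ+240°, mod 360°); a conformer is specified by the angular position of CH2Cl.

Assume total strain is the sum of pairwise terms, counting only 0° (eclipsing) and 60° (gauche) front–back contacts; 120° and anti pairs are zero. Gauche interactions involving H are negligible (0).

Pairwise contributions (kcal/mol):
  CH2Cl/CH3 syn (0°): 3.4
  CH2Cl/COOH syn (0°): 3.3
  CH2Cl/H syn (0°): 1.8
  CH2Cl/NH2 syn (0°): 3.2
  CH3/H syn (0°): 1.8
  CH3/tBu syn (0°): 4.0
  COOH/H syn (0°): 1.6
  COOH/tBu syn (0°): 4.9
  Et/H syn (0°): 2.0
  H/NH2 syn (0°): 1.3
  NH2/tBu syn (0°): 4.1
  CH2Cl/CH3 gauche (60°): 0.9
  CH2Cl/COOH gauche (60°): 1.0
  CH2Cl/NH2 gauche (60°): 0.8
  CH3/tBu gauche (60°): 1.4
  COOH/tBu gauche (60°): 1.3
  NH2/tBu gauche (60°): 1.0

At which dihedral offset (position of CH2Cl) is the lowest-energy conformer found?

180°

CH2Cl at 0° (eclipsed): COOH–CH2Cl eclipsed, NH2–H eclipsed, CH3–tBu eclipsed; 3.3 + 1.3 + 4.0 = 8.6 kcal/mol.
CH2Cl at 60° (staggered): COOH–CH2Cl gauche, COOH–tBu gauche, NH2–CH2Cl gauche, CH3–tBu gauche; 1.0 + 1.3 + 0.8 + 1.4 = 4.5 kcal/mol.
CH2Cl at 120° (eclipsed): COOH–tBu eclipsed, NH2–CH2Cl eclipsed, CH3–H eclipsed; 4.9 + 3.2 + 1.8 = 9.9 kcal/mol.
CH2Cl at 180° (staggered): COOH–tBu gauche, NH2–CH2Cl gauche, NH2–tBu gauche, CH3–CH2Cl gauche; 1.3 + 0.8 + 1.0 + 0.9 = 4.0 kcal/mol.
CH2Cl at 240° (eclipsed): COOH–H eclipsed, NH2–tBu eclipsed, CH3–CH2Cl eclipsed; 1.6 + 4.1 + 3.4 = 9.1 kcal/mol.
CH2Cl at 300° (staggered): COOH–CH2Cl gauche, NH2–tBu gauche, CH3–CH2Cl gauche, CH3–tBu gauche; 1.0 + 1.0 + 0.9 + 1.4 = 4.3 kcal/mol.
The minimum (4.0 kcal/mol) occurs with CH2Cl at 180°.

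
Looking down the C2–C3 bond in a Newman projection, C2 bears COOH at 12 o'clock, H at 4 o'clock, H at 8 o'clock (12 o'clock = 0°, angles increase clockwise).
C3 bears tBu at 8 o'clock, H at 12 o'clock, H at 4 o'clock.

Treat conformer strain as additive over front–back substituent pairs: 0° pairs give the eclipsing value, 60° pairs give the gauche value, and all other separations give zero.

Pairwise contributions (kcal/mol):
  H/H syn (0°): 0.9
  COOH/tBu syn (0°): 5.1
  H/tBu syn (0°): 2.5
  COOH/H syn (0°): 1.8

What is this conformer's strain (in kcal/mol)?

5.2 kcal/mol

This conformer is eclipsed. COOH at 0° is eclipsed with H at 0° (1.8); H at 120° is eclipsed with H at 120° (0.9); H at 240° is eclipsed with tBu at 240° (2.5). Total 5.2 kcal/mol.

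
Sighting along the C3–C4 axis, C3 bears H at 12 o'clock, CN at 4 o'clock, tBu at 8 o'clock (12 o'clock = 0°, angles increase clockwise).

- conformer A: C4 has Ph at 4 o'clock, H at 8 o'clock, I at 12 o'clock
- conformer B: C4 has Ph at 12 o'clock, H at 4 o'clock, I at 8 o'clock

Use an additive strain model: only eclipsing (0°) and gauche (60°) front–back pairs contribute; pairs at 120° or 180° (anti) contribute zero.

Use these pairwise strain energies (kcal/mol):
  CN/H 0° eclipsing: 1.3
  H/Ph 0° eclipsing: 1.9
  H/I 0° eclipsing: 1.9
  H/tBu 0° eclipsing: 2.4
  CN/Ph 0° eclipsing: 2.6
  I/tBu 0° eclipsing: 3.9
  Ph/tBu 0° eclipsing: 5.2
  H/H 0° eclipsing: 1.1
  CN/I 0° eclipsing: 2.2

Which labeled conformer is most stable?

A

A (eclipsed): H(0°)/I(0°) eclipsed 1.9; CN(120°)/Ph(120°) eclipsed 2.6; tBu(240°)/H(240°) eclipsed 2.4 → 6.9 kcal/mol.
B (eclipsed): H(0°)/Ph(0°) eclipsed 1.9; CN(120°)/H(120°) eclipsed 1.3; tBu(240°)/I(240°) eclipsed 3.9 → 7.1 kcal/mol.
A has the lowest total (6.9 kcal/mol).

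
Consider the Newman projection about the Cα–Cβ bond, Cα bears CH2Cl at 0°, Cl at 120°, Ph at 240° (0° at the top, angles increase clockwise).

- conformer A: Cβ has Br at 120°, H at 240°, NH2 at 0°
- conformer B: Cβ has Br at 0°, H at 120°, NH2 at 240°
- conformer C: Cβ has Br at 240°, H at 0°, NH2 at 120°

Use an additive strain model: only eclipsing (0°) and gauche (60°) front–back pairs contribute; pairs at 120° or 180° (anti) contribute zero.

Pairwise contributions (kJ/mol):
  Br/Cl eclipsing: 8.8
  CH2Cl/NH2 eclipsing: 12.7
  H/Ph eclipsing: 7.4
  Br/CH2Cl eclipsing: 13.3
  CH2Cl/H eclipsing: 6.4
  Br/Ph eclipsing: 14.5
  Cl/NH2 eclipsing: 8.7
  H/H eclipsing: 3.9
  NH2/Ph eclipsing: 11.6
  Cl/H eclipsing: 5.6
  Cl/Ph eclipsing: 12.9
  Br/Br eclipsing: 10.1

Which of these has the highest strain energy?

A (eclipsed): CH2Cl(0°)/NH2(0°) eclipsed 12.7; Cl(120°)/Br(120°) eclipsed 8.8; Ph(240°)/H(240°) eclipsed 7.4 → 28.9 kJ/mol.
B (eclipsed): CH2Cl(0°)/Br(0°) eclipsed 13.3; Cl(120°)/H(120°) eclipsed 5.6; Ph(240°)/NH2(240°) eclipsed 11.6 → 30.5 kJ/mol.
C (eclipsed): CH2Cl(0°)/H(0°) eclipsed 6.4; Cl(120°)/NH2(120°) eclipsed 8.7; Ph(240°)/Br(240°) eclipsed 14.5 → 29.6 kJ/mol.
B has the highest total (30.5 kJ/mol).

B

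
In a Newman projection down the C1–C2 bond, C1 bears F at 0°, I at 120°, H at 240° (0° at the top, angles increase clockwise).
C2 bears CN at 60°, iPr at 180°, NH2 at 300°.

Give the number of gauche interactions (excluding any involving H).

4

Non-H gauche pairs: F(0°)/CN(60°); F(0°)/NH2(300°); I(120°)/CN(60°); I(120°)/iPr(180°) — 4 interactions.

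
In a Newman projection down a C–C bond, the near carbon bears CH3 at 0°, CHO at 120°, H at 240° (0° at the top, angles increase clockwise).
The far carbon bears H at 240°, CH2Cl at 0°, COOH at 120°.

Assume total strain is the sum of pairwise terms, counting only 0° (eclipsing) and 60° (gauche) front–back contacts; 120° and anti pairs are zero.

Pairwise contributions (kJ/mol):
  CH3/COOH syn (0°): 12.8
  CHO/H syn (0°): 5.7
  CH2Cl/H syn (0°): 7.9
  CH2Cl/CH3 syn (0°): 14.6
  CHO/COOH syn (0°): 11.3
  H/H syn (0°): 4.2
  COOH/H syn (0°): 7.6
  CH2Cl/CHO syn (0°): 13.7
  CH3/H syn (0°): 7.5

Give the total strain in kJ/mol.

This conformer (eclipsed): CH3(0°)/CH2Cl(0°) eclipsed 14.6; CHO(120°)/COOH(120°) eclipsed 11.3; H(240°)/H(240°) eclipsed 4.2 → 30.1 kJ/mol.

30.1 kJ/mol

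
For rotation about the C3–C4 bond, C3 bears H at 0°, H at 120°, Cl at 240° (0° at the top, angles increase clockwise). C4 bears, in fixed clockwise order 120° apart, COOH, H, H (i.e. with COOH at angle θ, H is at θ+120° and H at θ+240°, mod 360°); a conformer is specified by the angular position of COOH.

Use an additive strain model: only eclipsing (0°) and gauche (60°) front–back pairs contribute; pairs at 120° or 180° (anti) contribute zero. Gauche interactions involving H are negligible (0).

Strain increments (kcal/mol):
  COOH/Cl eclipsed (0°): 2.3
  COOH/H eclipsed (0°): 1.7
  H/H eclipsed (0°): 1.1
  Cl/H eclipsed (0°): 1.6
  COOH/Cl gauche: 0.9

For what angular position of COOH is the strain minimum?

60°

COOH at 0° (eclipsed): H–COOH eclipsed, H–H eclipsed, Cl–H eclipsed; 1.7 + 1.1 + 1.6 = 4.4 kcal/mol.
COOH at 60° (staggered): no non-H gauche contacts → 0.0 kcal/mol.
COOH at 120° (eclipsed): H–H eclipsed, H–COOH eclipsed, Cl–H eclipsed; 1.1 + 1.7 + 1.6 = 4.4 kcal/mol.
COOH at 180° (staggered): Cl–COOH gauche; 0.9 = 0.9 kcal/mol.
COOH at 240° (eclipsed): H–H eclipsed, H–H eclipsed, Cl–COOH eclipsed; 1.1 + 1.1 + 2.3 = 4.5 kcal/mol.
COOH at 300° (staggered): Cl–COOH gauche; 0.9 = 0.9 kcal/mol.
The minimum (0.0 kcal/mol) occurs with COOH at 60°.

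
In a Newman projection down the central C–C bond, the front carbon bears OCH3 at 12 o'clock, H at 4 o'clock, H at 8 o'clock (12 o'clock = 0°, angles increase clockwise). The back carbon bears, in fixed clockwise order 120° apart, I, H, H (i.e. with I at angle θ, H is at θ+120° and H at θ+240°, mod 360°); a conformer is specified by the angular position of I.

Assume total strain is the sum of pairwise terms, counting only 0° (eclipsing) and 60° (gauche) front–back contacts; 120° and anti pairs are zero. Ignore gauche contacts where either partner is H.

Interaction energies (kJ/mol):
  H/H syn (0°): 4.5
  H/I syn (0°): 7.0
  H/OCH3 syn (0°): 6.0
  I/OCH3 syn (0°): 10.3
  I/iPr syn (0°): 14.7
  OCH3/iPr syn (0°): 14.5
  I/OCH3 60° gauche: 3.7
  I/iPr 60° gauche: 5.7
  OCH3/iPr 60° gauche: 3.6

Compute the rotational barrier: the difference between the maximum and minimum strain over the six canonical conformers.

I at 0° is eclipsed. OCH3 at 0° is eclipsed with I at 0° (10.3); H at 120° is eclipsed with H at 120° (4.5); H at 240° is eclipsed with H at 240° (4.5). Total 19.3 kJ/mol.
I at 60° is staggered. OCH3 at 0° is gauche with I at 60° (3.7). Total 3.7 kJ/mol.
I at 120° is eclipsed. OCH3 at 0° is eclipsed with H at 0° (6.0); H at 120° is eclipsed with I at 120° (7.0); H at 240° is eclipsed with H at 240° (4.5). Total 17.5 kJ/mol.
I at 180° (staggered): no non-H gauche contacts → 0.0 kJ/mol.
I at 240° is eclipsed. OCH3 at 0° is eclipsed with H at 0° (6.0); H at 120° is eclipsed with H at 120° (4.5); H at 240° is eclipsed with I at 240° (7.0). Total 17.5 kJ/mol.
I at 300° is staggered. OCH3 at 0° is gauche with I at 300° (3.7). Total 3.7 kJ/mol.
Max at 0° (19.3 kJ/mol), min at 180° (0.0 kJ/mol); barrier = 19.3 kJ/mol.

19.3 kJ/mol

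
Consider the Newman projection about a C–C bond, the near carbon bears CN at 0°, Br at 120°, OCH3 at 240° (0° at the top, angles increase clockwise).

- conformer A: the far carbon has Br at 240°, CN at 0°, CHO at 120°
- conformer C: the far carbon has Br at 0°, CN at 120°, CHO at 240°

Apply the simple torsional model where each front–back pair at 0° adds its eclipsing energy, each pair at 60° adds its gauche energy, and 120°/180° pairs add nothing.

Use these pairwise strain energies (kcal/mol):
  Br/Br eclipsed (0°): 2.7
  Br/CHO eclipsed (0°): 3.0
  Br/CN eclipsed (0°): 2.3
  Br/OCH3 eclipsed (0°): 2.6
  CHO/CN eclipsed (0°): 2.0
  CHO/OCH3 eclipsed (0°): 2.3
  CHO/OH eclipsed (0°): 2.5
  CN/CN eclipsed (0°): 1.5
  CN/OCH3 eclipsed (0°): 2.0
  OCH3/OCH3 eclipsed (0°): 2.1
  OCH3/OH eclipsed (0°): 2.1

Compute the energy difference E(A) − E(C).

A (eclipsed): CN(0°)/CN(0°) eclipsed 1.5; Br(120°)/CHO(120°) eclipsed 3.0; OCH3(240°)/Br(240°) eclipsed 2.6 → 7.1 kcal/mol.
C (eclipsed): CN(0°)/Br(0°) eclipsed 2.3; Br(120°)/CN(120°) eclipsed 2.3; OCH3(240°)/CHO(240°) eclipsed 2.3 → 6.9 kcal/mol.
E(A) − E(C) = 7.1 − 6.9 = +0.2 kcal/mol.

+0.2 kcal/mol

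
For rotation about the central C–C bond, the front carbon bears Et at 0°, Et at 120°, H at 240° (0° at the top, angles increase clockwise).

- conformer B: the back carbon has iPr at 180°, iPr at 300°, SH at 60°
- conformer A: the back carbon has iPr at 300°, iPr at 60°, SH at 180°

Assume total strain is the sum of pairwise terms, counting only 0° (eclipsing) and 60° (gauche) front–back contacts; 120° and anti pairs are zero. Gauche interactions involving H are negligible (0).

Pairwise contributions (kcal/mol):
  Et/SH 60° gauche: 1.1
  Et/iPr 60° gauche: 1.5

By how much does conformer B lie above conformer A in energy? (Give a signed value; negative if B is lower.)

-0.4 kcal/mol

B (staggered): Et–iPr gauche, Et–SH gauche, Et–iPr gauche, Et–SH gauche; 1.5 + 1.1 + 1.5 + 1.1 = 5.2 kcal/mol.
A (staggered): Et–iPr gauche, Et–iPr gauche, Et–iPr gauche, Et–SH gauche; 1.5 + 1.5 + 1.5 + 1.1 = 5.6 kcal/mol.
E(B) − E(A) = 5.2 − 5.6 = -0.4 kcal/mol.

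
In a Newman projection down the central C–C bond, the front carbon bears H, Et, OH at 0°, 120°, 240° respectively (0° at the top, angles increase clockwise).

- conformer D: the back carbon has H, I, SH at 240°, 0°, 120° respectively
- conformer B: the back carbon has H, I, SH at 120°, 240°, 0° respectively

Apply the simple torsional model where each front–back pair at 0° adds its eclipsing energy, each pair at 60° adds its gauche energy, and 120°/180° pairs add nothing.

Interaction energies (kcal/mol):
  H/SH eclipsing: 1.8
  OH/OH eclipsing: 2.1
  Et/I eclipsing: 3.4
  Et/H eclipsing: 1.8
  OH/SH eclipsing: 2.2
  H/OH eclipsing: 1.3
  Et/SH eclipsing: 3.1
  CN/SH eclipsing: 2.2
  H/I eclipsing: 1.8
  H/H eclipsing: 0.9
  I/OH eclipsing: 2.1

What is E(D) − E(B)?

+0.5 kcal/mol

D is eclipsed. H at 0° is eclipsed with I at 0° (1.8); Et at 120° is eclipsed with SH at 120° (3.1); OH at 240° is eclipsed with H at 240° (1.3). Total 6.2 kcal/mol.
B is eclipsed. H at 0° is eclipsed with SH at 0° (1.8); Et at 120° is eclipsed with H at 120° (1.8); OH at 240° is eclipsed with I at 240° (2.1). Total 5.7 kcal/mol.
E(D) − E(B) = 6.2 − 5.7 = +0.5 kcal/mol.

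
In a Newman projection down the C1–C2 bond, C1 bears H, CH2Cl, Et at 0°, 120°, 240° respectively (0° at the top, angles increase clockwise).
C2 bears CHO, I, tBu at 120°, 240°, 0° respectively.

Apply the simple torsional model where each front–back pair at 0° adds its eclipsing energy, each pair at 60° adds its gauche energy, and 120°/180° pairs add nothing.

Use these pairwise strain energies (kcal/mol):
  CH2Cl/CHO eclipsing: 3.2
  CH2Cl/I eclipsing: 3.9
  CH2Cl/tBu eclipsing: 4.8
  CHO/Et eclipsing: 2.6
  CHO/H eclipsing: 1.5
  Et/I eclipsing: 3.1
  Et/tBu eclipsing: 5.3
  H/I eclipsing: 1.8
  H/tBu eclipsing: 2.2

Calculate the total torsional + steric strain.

8.5 kcal/mol

This conformer (eclipsed): H–tBu eclipsed, CH2Cl–CHO eclipsed, Et–I eclipsed; 2.2 + 3.2 + 3.1 = 8.5 kcal/mol.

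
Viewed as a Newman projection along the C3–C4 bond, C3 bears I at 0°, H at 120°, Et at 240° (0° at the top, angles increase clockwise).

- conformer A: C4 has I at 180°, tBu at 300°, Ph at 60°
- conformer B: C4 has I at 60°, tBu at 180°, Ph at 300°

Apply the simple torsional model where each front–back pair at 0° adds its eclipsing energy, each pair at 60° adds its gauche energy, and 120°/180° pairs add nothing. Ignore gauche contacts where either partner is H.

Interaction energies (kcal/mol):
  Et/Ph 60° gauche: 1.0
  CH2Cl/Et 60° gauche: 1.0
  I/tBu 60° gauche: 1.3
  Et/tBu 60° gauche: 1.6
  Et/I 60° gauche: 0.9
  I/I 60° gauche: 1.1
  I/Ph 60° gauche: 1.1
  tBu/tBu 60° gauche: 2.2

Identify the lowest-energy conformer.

A is staggered. I at 0° is gauche with tBu at 300° (1.3); I at 0° is gauche with Ph at 60° (1.1); Et at 240° is gauche with I at 180° (0.9); Et at 240° is gauche with tBu at 300° (1.6). Total 4.9 kcal/mol.
B is staggered. I at 0° is gauche with I at 60° (1.1); I at 0° is gauche with Ph at 300° (1.1); Et at 240° is gauche with tBu at 180° (1.6); Et at 240° is gauche with Ph at 300° (1.0). Total 4.8 kcal/mol.
B has the lowest total (4.8 kcal/mol).

B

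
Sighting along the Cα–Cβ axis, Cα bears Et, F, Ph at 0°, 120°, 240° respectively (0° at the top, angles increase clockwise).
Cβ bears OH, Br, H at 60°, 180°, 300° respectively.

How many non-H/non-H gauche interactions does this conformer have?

4

Non-H gauche pairs: Et(0°)/OH(60°); F(120°)/OH(60°); F(120°)/Br(180°); Ph(240°)/Br(180°) — 4 interactions.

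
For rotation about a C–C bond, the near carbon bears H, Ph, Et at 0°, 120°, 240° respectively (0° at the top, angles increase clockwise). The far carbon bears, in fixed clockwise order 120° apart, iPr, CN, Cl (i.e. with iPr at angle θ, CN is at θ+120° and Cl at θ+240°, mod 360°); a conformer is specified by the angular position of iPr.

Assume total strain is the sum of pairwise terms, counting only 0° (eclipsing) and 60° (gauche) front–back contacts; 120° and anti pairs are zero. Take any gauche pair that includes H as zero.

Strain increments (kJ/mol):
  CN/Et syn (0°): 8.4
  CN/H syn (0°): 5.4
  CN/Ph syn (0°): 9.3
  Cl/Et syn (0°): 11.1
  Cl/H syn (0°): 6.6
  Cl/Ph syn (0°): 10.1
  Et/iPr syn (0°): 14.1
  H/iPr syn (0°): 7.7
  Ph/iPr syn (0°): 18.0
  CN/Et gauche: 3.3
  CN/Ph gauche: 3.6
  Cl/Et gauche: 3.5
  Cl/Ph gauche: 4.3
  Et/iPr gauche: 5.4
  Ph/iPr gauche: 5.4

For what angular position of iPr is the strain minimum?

iPr at 0° (eclipsed): H–iPr eclipsed, Ph–CN eclipsed, Et–Cl eclipsed; 7.7 + 9.3 + 11.1 = 28.1 kJ/mol.
iPr at 60° (staggered): Ph–iPr gauche, Ph–CN gauche, Et–CN gauche, Et–Cl gauche; 5.4 + 3.6 + 3.3 + 3.5 = 15.8 kJ/mol.
iPr at 120° (eclipsed): H–Cl eclipsed, Ph–iPr eclipsed, Et–CN eclipsed; 6.6 + 18.0 + 8.4 = 33.0 kJ/mol.
iPr at 180° (staggered): Ph–iPr gauche, Ph–Cl gauche, Et–iPr gauche, Et–CN gauche; 5.4 + 4.3 + 5.4 + 3.3 = 18.4 kJ/mol.
iPr at 240° (eclipsed): H–CN eclipsed, Ph–Cl eclipsed, Et–iPr eclipsed; 5.4 + 10.1 + 14.1 = 29.6 kJ/mol.
iPr at 300° (staggered): Ph–CN gauche, Ph–Cl gauche, Et–iPr gauche, Et–Cl gauche; 3.6 + 4.3 + 5.4 + 3.5 = 16.8 kJ/mol.
The minimum (15.8 kJ/mol) occurs with iPr at 60°.

60°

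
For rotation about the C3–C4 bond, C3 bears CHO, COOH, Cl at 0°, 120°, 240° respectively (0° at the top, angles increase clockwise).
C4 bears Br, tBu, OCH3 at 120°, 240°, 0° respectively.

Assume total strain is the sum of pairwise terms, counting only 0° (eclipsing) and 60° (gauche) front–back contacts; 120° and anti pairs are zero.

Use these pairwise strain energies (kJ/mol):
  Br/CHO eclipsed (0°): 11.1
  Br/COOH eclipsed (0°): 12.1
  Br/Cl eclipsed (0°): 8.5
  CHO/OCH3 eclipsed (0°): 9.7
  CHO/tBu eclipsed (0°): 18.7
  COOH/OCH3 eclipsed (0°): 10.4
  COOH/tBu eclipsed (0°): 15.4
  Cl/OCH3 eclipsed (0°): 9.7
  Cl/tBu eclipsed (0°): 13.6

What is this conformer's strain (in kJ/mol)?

35.4 kJ/mol

This conformer (eclipsed): CHO(0°)/OCH3(0°) eclipsed 9.7; COOH(120°)/Br(120°) eclipsed 12.1; Cl(240°)/tBu(240°) eclipsed 13.6 → 35.4 kJ/mol.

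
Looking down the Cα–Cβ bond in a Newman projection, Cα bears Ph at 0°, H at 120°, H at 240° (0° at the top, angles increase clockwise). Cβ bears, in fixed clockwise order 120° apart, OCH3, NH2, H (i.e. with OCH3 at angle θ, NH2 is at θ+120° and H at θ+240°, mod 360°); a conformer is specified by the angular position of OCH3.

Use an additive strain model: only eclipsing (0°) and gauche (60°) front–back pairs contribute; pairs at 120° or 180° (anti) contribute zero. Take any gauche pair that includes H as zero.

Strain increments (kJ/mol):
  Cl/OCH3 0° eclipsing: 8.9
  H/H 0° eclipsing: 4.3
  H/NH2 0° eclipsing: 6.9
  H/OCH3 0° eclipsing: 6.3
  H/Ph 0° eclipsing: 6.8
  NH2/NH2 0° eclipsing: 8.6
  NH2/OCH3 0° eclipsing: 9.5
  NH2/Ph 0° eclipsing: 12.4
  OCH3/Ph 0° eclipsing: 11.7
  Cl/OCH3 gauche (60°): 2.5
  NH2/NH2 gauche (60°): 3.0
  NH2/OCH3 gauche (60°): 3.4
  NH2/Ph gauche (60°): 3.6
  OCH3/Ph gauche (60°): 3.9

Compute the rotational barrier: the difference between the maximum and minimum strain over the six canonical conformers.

OCH3 at 0° is eclipsed. Ph at 0° is eclipsed with OCH3 at 0° (11.7); H at 120° is eclipsed with NH2 at 120° (6.9); H at 240° is eclipsed with H at 240° (4.3). Total 22.9 kJ/mol.
OCH3 at 60° is staggered. Ph at 0° is gauche with OCH3 at 60° (3.9). Total 3.9 kJ/mol.
OCH3 at 120° is eclipsed. Ph at 0° is eclipsed with H at 0° (6.8); H at 120° is eclipsed with OCH3 at 120° (6.3); H at 240° is eclipsed with NH2 at 240° (6.9). Total 20.0 kJ/mol.
OCH3 at 180° is staggered. Ph at 0° is gauche with NH2 at 300° (3.6). Total 3.6 kJ/mol.
OCH3 at 240° is eclipsed. Ph at 0° is eclipsed with NH2 at 0° (12.4); H at 120° is eclipsed with H at 120° (4.3); H at 240° is eclipsed with OCH3 at 240° (6.3). Total 23.0 kJ/mol.
OCH3 at 300° is staggered. Ph at 0° is gauche with OCH3 at 300° (3.9); Ph at 0° is gauche with NH2 at 60° (3.6). Total 7.5 kJ/mol.
Max at 240° (23.0 kJ/mol), min at 180° (3.6 kJ/mol); barrier = 19.4 kJ/mol.

19.4 kJ/mol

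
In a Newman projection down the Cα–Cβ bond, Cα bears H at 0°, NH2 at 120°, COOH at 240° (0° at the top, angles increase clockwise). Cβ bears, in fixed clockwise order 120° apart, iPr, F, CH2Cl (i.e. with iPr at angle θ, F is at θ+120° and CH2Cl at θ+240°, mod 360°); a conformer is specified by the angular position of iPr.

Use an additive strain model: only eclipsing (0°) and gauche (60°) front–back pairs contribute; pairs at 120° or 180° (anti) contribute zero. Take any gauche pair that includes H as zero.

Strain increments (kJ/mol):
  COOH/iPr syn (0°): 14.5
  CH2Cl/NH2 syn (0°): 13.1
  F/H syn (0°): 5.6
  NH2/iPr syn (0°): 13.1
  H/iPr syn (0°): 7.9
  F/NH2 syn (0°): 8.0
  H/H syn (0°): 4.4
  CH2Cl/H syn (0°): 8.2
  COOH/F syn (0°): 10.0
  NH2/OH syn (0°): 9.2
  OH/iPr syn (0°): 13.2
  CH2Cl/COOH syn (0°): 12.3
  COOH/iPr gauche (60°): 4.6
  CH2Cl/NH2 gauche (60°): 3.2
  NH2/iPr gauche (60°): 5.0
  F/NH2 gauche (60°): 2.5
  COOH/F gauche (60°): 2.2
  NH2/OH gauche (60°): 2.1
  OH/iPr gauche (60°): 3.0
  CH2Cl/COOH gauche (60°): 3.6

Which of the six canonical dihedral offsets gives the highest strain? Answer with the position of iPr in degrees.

240°

iPr at 0° (eclipsed): H–iPr eclipsed, NH2–F eclipsed, COOH–CH2Cl eclipsed; 7.9 + 8.0 + 12.3 = 28.2 kJ/mol.
iPr at 60° (staggered): NH2–iPr gauche, NH2–F gauche, COOH–F gauche, COOH–CH2Cl gauche; 5.0 + 2.5 + 2.2 + 3.6 = 13.3 kJ/mol.
iPr at 120° (eclipsed): H–CH2Cl eclipsed, NH2–iPr eclipsed, COOH–F eclipsed; 8.2 + 13.1 + 10.0 = 31.3 kJ/mol.
iPr at 180° (staggered): NH2–iPr gauche, NH2–CH2Cl gauche, COOH–iPr gauche, COOH–F gauche; 5.0 + 3.2 + 4.6 + 2.2 = 15.0 kJ/mol.
iPr at 240° (eclipsed): H–F eclipsed, NH2–CH2Cl eclipsed, COOH–iPr eclipsed; 5.6 + 13.1 + 14.5 = 33.2 kJ/mol.
iPr at 300° (staggered): NH2–F gauche, NH2–CH2Cl gauche, COOH–iPr gauche, COOH–CH2Cl gauche; 2.5 + 3.2 + 4.6 + 3.6 = 13.9 kJ/mol.
The maximum (33.2 kJ/mol) occurs with iPr at 240°.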